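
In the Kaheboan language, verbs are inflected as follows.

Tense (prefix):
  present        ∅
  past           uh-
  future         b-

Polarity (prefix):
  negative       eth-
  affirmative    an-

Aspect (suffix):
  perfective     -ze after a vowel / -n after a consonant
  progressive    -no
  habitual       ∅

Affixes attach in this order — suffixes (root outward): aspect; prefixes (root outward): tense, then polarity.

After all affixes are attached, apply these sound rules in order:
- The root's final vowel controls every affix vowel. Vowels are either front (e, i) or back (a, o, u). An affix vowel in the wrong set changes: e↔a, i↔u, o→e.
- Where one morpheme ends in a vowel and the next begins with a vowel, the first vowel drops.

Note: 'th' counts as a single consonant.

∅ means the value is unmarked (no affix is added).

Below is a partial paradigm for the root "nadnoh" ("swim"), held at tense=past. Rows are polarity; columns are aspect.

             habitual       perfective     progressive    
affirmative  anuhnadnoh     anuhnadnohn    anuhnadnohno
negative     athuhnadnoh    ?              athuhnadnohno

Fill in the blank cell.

Attach aspect perfective -n (after consonant 'h') → nadnohn.
Attach tense past uh- → uhnadnohn.
Attach polarity negative eth- → ethuhnadnohn.
Apply vowel harmony: ethuhnadnohn → athuhnadnohn.
Vowel deletion: no change.

athuhnadnohn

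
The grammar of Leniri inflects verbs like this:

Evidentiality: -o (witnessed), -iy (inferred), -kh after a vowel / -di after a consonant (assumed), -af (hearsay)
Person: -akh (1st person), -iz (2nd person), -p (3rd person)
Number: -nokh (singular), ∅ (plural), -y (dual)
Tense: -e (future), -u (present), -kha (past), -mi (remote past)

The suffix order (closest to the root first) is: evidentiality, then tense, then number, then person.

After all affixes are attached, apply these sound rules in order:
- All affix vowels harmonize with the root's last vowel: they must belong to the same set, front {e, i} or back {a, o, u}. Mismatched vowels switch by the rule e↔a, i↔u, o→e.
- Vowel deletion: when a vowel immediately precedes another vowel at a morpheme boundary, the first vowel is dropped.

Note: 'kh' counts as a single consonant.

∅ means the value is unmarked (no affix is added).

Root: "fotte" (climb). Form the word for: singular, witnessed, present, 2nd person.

fottinekhiz

Attach evidentiality witnessed -o → fotteo.
Attach tense present -u → fotteou.
Attach number singular -nokh → fotteounokh.
Attach person 2nd person -iz → fotteounokhiz.
Apply vowel harmony: fotteounokhiz → fotteeinekhiz.
Apply vowel deletion: fotteeinekhiz → fottinekhiz.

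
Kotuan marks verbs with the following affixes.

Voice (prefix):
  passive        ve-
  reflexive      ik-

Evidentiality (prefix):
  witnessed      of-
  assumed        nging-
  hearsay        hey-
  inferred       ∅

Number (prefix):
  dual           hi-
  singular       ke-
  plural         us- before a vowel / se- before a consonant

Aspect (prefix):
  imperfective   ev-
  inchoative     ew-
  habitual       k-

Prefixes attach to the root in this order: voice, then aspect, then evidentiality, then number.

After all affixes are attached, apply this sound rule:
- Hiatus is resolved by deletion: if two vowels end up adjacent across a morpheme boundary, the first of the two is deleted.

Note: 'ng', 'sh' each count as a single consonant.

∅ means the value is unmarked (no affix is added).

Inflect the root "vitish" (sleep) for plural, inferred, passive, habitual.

Attach voice passive ve- → vevitish.
Attach aspect habitual k- → kvevitish.
evidentiality = inferred: zero marking, form stays kvevitish.
Attach number plural se- (before consonant 'k') → sekvevitish.
Vowel deletion: no change.

sekvevitish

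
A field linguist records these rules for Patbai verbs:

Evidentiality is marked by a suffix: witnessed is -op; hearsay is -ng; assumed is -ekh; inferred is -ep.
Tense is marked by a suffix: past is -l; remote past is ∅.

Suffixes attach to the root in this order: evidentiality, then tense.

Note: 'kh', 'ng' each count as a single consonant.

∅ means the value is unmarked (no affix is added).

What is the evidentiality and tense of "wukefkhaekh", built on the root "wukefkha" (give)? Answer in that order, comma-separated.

assumed, remote past

Segment: wukefkha-ekh.
evidentiality: -ekh → assumed.
tense: ∅ → remote past.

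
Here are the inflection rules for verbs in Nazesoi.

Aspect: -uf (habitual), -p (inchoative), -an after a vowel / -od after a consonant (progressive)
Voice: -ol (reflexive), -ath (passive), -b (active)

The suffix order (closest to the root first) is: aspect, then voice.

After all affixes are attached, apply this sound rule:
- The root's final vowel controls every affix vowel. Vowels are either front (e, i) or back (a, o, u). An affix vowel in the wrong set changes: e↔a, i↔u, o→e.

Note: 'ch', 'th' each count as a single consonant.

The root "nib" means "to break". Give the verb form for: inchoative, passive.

Attach aspect inchoative -p → nibp.
Attach voice passive -ath → nibpath.
Apply vowel harmony: nibpath → nibpeth.

nibpeth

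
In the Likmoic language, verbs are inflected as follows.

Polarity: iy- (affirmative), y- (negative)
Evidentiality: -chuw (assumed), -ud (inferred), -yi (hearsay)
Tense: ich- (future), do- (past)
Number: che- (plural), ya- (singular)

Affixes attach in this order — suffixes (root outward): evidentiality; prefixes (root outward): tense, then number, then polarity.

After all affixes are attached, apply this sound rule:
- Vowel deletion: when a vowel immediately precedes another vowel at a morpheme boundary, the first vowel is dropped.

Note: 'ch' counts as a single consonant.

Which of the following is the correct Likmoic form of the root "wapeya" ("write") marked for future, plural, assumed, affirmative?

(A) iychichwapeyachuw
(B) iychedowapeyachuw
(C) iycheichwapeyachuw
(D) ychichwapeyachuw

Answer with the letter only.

Attach tense future ich- → ichwapeya.
Attach evidentiality assumed -chuw → ichwapeyachuw.
Attach number plural che- → cheichwapeyachuw.
Attach polarity affirmative iy- → iycheichwapeyachuw.
Apply vowel deletion: iycheichwapeyachuw → iychichwapeyachuw.
So the correct form is iychichwapeyachuw, option (A).
(C) iycheichwapeyachuw is wrong: it fails to apply the sound rule(s).
(D) ychichwapeyachuw is wrong: it uses negative instead of affirmative for polarity.
(B) iychedowapeyachuw is wrong: it uses past instead of future for tense.

A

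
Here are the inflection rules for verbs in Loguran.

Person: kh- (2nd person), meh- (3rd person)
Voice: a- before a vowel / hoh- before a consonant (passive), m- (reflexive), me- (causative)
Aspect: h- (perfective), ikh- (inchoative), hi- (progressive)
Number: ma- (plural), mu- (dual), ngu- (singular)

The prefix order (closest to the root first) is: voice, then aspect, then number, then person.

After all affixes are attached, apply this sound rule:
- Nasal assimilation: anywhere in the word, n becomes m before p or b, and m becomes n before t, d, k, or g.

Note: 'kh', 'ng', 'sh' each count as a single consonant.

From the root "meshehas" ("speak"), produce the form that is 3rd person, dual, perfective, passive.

Attach voice passive hoh- (before consonant 'm') → hohmeshehas.
Attach aspect perfective h- → hhohmeshehas.
Attach number dual mu- → muhhohmeshehas.
Attach person 3rd person meh- → mehmuhhohmeshehas.
Nasal assimilation: no change.

mehmuhhohmeshehas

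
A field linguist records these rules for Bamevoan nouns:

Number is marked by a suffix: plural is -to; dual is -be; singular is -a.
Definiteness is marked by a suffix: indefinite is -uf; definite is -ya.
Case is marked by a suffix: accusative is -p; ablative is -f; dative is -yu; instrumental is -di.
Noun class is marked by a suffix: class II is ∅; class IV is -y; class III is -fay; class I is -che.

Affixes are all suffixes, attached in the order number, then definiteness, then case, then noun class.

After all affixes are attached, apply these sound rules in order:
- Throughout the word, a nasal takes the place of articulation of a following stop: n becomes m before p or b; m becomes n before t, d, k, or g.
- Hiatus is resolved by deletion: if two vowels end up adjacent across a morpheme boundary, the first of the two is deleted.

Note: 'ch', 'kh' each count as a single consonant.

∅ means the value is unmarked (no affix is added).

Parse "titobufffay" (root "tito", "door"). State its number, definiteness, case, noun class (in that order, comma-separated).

Segment: tito-be-uf-f-fay.
number: -be → dual.
definiteness: -uf → indefinite.
case: -f → ablative.
noun class: -fay → class III.

dual, indefinite, ablative, class III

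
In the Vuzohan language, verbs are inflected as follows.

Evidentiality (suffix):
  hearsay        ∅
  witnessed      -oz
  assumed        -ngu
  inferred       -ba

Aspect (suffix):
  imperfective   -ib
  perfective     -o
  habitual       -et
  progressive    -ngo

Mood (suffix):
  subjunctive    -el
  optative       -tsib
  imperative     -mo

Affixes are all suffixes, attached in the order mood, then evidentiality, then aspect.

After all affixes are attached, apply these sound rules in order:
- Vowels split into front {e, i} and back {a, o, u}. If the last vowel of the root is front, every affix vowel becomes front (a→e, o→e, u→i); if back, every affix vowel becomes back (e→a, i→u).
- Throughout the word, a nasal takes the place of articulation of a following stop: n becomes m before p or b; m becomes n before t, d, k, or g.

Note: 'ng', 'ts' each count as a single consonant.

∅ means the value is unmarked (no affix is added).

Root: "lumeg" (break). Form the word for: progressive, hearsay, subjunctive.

lumegelnge

Attach mood subjunctive -el → lumegel.
evidentiality = hearsay: zero marking, form stays lumegel.
Attach aspect progressive -ngo → lumegelngo.
Apply vowel harmony: lumegelngo → lumegelnge.
Nasal assimilation: no change.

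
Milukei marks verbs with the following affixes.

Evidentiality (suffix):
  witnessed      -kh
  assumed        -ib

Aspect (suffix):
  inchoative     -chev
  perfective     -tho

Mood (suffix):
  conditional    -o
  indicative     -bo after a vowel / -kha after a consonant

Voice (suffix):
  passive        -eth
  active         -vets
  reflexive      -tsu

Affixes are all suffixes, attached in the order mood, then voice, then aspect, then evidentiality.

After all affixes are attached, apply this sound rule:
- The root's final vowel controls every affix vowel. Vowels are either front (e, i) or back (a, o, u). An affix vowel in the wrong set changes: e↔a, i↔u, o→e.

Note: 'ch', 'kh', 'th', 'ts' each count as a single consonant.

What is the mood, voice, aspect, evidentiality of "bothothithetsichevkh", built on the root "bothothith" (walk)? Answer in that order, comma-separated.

Segment: bothothith-o-tsu-chev-kh.
mood: -o → conditional.
voice: -tsu → reflexive.
aspect: -chev → inchoative.
evidentiality: -kh → witnessed.

conditional, reflexive, inchoative, witnessed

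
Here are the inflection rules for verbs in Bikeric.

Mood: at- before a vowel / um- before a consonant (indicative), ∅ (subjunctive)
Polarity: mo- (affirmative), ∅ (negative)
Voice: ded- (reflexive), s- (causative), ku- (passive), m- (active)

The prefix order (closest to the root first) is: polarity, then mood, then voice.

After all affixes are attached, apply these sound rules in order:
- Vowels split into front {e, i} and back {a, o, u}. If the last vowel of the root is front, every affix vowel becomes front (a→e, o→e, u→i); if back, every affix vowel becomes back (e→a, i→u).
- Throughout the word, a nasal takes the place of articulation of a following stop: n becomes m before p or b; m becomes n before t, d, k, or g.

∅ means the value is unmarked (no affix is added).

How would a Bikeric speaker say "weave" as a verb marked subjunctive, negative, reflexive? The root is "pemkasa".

polarity = negative: zero marking, form stays pemkasa.
mood = subjunctive: zero marking, form stays pemkasa.
Attach voice reflexive ded- → dedpemkasa.
Apply vowel harmony: dedpemkasa → dadpemkasa.
Apply nasal assimilation: dadpemkasa → dadpenkasa.

dadpenkasa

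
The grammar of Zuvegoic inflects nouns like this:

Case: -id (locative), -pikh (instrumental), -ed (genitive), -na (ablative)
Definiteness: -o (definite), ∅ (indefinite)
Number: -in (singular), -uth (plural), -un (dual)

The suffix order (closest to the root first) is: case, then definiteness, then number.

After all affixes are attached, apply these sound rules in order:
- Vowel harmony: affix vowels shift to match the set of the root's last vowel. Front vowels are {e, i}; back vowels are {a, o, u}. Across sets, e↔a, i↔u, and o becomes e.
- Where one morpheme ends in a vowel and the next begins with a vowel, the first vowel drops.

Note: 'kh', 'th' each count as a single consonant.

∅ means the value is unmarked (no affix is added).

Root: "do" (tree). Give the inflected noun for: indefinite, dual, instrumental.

dopukhun

Attach case instrumental -pikh → dopikh.
definiteness = indefinite: zero marking, form stays dopikh.
Attach number dual -un → dopikhun.
Apply vowel harmony: dopikhun → dopukhun.
Vowel deletion: no change.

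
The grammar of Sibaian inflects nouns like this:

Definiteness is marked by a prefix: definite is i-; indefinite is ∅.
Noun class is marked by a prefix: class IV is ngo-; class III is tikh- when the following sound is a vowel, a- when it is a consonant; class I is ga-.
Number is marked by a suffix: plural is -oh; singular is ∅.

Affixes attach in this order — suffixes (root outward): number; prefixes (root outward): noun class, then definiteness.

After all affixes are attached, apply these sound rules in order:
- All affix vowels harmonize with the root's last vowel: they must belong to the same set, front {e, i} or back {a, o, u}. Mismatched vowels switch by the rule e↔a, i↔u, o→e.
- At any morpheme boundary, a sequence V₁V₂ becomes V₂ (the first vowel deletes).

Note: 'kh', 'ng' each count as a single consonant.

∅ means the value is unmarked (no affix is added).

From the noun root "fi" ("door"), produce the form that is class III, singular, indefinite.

Attach noun class class III a- (before consonant 'f') → afi.
number = singular: zero marking, form stays afi.
definiteness = indefinite: zero marking, form stays afi.
Apply vowel harmony: afi → efi.
Vowel deletion: no change.

efi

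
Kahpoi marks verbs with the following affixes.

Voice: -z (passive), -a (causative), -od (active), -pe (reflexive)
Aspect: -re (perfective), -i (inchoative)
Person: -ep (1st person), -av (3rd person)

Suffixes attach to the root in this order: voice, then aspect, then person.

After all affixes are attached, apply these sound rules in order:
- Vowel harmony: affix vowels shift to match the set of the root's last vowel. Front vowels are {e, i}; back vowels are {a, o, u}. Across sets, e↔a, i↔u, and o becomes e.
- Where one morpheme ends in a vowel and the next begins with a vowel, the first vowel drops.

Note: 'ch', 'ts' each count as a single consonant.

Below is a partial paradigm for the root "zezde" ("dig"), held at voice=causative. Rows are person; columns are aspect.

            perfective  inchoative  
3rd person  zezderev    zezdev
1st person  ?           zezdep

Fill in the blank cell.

Attach voice causative -a → zezdea.
Attach aspect perfective -re → zezdeare.
Attach person 1st person -ep → zezdeareep.
Apply vowel harmony: zezdeareep → zezdeereep.
Apply vowel deletion: zezdeereep → zezderep.

zezderep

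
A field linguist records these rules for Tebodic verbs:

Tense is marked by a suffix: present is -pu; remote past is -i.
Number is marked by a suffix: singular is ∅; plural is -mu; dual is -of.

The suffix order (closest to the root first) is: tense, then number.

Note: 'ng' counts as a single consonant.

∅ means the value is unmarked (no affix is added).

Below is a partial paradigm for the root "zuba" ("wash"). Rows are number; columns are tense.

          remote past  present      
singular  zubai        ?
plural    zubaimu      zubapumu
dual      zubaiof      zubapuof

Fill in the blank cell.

zubapu

Attach tense present -pu → zubapu.
number = singular: zero marking, form stays zubapu.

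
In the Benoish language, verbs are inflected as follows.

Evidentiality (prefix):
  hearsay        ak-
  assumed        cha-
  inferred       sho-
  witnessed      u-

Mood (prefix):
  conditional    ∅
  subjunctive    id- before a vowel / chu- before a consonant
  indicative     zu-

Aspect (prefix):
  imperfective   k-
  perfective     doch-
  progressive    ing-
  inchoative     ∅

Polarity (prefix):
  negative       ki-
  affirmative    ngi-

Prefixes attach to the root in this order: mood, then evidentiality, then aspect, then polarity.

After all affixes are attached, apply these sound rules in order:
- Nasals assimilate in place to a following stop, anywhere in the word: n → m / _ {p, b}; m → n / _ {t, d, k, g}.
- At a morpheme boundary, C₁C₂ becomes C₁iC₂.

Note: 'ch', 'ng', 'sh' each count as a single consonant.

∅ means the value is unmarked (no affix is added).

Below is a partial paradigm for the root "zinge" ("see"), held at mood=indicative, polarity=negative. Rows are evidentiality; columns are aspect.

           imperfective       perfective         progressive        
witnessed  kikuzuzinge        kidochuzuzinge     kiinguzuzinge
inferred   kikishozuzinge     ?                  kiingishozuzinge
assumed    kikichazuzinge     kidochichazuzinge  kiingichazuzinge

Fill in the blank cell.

Attach mood indicative zu- → zuzinge.
Attach evidentiality inferred sho- → shozuzinge.
Attach aspect perfective doch- → dochshozuzinge.
Attach polarity negative ki- → kidochshozuzinge.
Nasal assimilation: no change.
Apply epenthesis: kidochshozuzinge → kidochishozuzinge.

kidochishozuzinge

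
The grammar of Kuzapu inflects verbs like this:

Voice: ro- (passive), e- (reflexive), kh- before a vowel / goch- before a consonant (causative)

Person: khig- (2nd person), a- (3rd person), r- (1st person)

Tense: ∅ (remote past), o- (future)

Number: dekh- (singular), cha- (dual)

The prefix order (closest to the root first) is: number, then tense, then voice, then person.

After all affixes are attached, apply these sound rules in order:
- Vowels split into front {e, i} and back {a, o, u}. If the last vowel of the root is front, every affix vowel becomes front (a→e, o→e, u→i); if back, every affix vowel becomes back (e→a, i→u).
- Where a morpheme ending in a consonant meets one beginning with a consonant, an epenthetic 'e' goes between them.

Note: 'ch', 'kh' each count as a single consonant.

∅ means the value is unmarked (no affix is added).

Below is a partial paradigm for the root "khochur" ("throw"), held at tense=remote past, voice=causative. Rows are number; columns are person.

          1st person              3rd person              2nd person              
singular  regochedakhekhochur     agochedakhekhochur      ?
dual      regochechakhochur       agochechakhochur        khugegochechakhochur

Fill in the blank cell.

Attach number singular dekh- → dekhkhochur.
tense = remote past: zero marking, form stays dekhkhochur.
Attach voice causative goch- (before consonant 'd') → gochdekhkhochur.
Attach person 2nd person khig- → khiggochdekhkhochur.
Apply vowel harmony: khiggochdekhkhochur → khuggochdakhkhochur.
Apply epenthesis: khuggochdakhkhochur → khugegochedakhekhochur.

khugegochedakhekhochur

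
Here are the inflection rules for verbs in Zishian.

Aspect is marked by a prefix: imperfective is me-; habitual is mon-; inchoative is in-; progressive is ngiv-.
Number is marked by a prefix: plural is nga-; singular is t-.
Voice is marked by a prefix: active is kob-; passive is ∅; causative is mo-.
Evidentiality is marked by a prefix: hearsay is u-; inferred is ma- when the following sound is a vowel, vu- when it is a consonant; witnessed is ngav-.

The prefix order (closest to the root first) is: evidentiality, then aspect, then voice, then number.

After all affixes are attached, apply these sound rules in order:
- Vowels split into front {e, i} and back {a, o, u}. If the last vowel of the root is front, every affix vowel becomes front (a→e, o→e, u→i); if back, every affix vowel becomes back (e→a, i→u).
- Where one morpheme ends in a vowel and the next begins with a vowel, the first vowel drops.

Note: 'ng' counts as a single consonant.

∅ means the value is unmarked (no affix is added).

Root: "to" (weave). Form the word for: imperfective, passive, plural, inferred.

Attach evidentiality inferred vu- (before consonant 't') → vuto.
Attach aspect imperfective me- → mevuto.
voice = passive: zero marking, form stays mevuto.
Attach number plural nga- → ngamevuto.
Apply vowel harmony: ngamevuto → ngamavuto.
Vowel deletion: no change.

ngamavuto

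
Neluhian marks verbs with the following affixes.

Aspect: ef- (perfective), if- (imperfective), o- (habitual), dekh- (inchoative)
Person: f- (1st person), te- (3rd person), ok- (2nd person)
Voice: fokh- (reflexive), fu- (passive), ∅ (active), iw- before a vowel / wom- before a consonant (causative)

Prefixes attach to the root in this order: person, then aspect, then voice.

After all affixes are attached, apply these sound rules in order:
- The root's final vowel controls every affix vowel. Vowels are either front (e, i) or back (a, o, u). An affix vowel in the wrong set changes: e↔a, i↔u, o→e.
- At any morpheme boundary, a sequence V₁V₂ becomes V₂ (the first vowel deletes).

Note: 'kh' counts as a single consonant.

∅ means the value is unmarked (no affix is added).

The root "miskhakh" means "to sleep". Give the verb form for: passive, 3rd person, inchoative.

fudakhtamiskhakh

Attach person 3rd person te- → temiskhakh.
Attach aspect inchoative dekh- → dekhtemiskhakh.
Attach voice passive fu- → fudekhtemiskhakh.
Apply vowel harmony: fudekhtemiskhakh → fudakhtamiskhakh.
Vowel deletion: no change.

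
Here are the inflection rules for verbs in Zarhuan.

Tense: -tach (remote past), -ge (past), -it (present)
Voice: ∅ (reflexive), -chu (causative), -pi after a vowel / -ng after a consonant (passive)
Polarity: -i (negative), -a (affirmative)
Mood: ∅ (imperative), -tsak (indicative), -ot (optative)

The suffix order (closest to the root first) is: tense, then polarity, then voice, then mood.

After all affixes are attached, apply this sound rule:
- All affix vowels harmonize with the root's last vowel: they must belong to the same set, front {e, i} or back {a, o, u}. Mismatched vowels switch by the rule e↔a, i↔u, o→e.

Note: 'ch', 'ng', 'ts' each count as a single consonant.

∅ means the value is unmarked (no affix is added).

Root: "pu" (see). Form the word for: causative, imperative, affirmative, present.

Attach tense present -it → puit.
Attach polarity affirmative -a → puita.
Attach voice causative -chu → puitachu.
mood = imperative: zero marking, form stays puitachu.
Apply vowel harmony: puitachu → puutachu.

puutachu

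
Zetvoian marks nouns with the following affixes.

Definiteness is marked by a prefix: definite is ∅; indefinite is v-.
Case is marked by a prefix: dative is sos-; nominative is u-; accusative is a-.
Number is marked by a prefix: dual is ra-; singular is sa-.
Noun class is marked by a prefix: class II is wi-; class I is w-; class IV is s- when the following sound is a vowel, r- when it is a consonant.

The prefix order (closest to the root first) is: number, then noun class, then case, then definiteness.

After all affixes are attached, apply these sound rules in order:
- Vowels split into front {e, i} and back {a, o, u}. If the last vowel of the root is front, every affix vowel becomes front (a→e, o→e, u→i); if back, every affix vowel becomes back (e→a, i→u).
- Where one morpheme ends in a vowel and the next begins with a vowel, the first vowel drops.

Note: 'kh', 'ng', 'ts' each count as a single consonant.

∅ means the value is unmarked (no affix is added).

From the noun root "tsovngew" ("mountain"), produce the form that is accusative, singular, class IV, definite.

Attach number singular sa- → satsovngew.
Attach noun class class IV r- (before consonant 's') → rsatsovngew.
Attach case accusative a- → arsatsovngew.
definiteness = definite: zero marking, form stays arsatsovngew.
Apply vowel harmony: arsatsovngew → ersetsovngew.
Vowel deletion: no change.

ersetsovngew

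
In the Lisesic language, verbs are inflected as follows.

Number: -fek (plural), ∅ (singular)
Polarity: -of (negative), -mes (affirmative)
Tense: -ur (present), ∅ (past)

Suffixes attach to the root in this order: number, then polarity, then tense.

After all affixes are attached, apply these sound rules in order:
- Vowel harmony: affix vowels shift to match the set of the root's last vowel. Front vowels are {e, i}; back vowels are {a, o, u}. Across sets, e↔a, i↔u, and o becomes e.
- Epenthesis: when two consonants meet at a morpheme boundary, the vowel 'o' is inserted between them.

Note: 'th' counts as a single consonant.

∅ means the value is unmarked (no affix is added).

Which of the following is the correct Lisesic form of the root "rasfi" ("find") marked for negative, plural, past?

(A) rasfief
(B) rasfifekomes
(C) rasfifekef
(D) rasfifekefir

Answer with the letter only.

C

Attach number plural -fek → rasfifek.
Attach polarity negative -of → rasfifekof.
tense = past: zero marking, form stays rasfifekof.
Apply vowel harmony: rasfifekof → rasfifekef.
Epenthesis: no change.
So the correct form is rasfifekef, option (C).
(A) rasfief is wrong: it uses singular instead of plural for number.
(D) rasfifekefir is wrong: it uses present instead of past for tense.
(B) rasfifekomes is wrong: it uses affirmative instead of negative for polarity.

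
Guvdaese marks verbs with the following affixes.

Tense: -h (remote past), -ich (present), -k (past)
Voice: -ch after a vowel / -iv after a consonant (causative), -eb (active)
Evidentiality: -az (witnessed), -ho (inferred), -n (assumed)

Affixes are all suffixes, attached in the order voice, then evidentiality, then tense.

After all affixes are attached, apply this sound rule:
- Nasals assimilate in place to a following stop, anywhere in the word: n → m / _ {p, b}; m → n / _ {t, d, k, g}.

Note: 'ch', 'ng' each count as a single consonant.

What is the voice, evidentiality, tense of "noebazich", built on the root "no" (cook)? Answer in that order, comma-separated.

active, witnessed, present

Segment: no-eb-az-ich.
voice: -eb → active.
evidentiality: -az → witnessed.
tense: -ich → present.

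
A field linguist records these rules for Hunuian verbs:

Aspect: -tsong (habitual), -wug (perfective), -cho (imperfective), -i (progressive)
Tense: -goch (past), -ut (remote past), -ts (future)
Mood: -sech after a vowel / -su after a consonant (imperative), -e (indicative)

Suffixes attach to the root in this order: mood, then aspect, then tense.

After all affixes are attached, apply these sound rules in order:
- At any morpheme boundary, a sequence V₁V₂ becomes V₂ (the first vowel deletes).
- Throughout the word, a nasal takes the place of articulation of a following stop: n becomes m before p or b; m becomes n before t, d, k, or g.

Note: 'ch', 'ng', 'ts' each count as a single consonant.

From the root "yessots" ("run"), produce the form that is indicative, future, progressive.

yessotsits

Attach mood indicative -e → yessotse.
Attach aspect progressive -i → yessotsei.
Attach tense future -ts → yessotseits.
Apply vowel deletion: yessotseits → yessotsits.
Nasal assimilation: no change.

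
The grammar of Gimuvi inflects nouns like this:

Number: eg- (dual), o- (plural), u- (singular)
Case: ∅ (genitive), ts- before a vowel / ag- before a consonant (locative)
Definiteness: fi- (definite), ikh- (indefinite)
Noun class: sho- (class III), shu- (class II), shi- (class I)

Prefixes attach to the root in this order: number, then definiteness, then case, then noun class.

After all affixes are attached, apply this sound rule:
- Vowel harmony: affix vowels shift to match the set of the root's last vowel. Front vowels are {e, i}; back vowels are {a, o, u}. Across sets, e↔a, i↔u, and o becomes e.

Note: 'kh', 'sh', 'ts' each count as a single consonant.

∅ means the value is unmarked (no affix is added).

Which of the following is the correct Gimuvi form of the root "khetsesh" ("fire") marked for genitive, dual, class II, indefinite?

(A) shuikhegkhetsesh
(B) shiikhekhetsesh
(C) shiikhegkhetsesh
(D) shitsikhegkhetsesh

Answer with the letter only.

Attach number dual eg- → egkhetsesh.
Attach definiteness indefinite ikh- → ikhegkhetsesh.
case = genitive: zero marking, form stays ikhegkhetsesh.
Attach noun class class II shu- → shuikhegkhetsesh.
Apply vowel harmony: shuikhegkhetsesh → shiikhegkhetsesh.
So the correct form is shiikhegkhetsesh, option (C).
(A) shuikhegkhetsesh is wrong: it fails to apply the sound rule(s).
(B) shiikhekhetsesh is wrong: it uses plural instead of dual for number.
(D) shitsikhegkhetsesh is wrong: it uses locative instead of genitive for case.

C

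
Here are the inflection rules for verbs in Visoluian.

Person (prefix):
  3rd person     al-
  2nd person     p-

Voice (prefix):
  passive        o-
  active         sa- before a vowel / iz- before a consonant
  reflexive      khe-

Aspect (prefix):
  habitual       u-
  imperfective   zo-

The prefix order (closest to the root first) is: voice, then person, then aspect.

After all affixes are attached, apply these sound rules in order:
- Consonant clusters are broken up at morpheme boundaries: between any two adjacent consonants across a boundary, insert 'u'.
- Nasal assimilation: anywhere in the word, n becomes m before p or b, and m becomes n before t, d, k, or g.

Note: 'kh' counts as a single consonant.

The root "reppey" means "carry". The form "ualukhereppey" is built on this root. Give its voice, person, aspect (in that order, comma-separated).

reflexive, 3rd person, habitual

Segment: u-al-khe-reppey.
voice: khe- → reflexive.
person: al- → 3rd person.
aspect: u- → habitual.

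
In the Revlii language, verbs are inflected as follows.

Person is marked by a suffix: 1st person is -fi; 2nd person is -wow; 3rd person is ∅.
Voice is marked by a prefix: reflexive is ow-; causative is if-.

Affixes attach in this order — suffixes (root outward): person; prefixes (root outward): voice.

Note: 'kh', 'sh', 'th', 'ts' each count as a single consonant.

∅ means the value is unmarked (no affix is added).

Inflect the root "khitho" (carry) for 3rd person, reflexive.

owkhitho

Attach voice reflexive ow- → owkhitho.
person = 3rd person: zero marking, form stays owkhitho.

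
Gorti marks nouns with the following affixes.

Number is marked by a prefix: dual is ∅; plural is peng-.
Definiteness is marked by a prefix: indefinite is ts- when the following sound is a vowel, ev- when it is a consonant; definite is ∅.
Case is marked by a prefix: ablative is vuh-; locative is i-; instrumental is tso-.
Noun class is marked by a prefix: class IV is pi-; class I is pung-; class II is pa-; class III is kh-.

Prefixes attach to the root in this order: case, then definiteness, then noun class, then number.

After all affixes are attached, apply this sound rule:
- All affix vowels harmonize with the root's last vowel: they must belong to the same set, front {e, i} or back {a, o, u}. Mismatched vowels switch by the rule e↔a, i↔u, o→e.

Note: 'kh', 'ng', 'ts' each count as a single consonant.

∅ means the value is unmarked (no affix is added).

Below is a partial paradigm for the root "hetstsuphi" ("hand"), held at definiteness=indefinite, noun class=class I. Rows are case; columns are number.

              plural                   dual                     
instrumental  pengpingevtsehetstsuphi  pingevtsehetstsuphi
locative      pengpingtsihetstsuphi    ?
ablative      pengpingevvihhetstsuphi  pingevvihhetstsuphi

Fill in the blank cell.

pingtsihetstsuphi

Attach case locative i- → ihetstsuphi.
Attach definiteness indefinite ts- (before vowel 'i') → tsihetstsuphi.
Attach noun class class I pung- → pungtsihetstsuphi.
number = dual: zero marking, form stays pungtsihetstsuphi.
Apply vowel harmony: pungtsihetstsuphi → pingtsihetstsuphi.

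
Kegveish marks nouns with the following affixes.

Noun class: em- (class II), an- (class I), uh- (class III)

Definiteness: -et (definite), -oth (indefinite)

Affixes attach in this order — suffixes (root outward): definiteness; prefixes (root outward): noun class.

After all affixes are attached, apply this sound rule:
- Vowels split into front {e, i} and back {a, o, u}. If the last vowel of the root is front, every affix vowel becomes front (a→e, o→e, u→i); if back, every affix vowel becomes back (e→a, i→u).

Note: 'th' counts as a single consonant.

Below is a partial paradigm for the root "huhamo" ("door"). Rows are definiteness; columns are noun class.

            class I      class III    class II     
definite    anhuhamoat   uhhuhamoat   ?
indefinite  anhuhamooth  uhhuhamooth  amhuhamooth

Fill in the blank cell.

Attach definiteness definite -et → huhamoet.
Attach noun class class II em- → emhuhamoet.
Apply vowel harmony: emhuhamoet → amhuhamoat.

amhuhamoat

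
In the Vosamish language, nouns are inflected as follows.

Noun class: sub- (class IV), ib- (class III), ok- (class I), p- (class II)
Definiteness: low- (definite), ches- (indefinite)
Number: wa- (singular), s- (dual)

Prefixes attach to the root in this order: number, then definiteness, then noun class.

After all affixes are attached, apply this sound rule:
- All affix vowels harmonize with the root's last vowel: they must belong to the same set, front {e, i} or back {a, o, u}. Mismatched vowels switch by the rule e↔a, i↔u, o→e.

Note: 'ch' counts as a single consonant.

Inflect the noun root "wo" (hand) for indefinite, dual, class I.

Attach number dual s- → swo.
Attach definiteness indefinite ches- → chesswo.
Attach noun class class I ok- → okchesswo.
Apply vowel harmony: okchesswo → okchasswo.

okchasswo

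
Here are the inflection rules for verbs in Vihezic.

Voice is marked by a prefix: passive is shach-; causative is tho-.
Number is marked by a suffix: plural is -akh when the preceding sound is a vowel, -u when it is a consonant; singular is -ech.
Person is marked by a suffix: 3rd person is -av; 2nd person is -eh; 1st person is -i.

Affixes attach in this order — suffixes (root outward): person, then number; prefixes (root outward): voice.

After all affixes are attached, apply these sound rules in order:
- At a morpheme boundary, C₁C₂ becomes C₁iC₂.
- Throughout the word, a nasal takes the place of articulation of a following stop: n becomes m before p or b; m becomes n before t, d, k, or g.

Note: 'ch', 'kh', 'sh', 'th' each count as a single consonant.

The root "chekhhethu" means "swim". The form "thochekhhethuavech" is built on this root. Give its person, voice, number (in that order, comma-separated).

3rd person, causative, singular

Segment: tho-chekhhethu-av-ech.
person: -av → 3rd person.
voice: tho- → causative.
number: -ech → singular.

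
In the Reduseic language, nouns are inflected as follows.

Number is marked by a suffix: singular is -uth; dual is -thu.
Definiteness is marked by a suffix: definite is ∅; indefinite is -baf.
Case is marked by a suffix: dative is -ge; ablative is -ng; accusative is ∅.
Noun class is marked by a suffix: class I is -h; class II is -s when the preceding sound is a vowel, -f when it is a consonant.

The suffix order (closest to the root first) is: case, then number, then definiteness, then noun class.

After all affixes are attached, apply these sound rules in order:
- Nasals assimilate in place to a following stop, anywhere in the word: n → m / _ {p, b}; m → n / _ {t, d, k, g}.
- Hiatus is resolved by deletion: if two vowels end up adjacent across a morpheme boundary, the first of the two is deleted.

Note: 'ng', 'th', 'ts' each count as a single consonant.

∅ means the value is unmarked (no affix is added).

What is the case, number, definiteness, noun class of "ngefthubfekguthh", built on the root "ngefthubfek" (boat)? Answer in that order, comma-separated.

dative, singular, definite, class I

Segment: ngefthubfek-ge-uth-h.
case: -ge → dative.
number: -uth → singular.
definiteness: ∅ → definite.
noun class: -h → class I.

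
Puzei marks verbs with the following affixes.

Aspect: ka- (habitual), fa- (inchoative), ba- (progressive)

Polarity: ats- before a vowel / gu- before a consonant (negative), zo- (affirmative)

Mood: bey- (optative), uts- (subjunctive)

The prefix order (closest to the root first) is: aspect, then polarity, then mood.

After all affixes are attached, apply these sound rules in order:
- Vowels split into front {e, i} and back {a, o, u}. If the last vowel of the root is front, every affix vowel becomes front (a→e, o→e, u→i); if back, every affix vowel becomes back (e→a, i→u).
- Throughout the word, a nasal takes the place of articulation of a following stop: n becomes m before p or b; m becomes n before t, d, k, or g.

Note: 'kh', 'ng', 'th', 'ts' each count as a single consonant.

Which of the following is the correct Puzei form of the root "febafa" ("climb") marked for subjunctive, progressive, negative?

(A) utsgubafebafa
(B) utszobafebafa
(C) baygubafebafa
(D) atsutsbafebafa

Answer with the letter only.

Attach aspect progressive ba- → bafebafa.
Attach polarity negative gu- (before consonant 'b') → gubafebafa.
Attach mood subjunctive uts- → utsgubafebafa.
Vowel harmony: no change.
Nasal assimilation: no change.
So the correct form is utsgubafebafa, option (A).
(C) baygubafebafa is wrong: it uses optative instead of subjunctive for mood.
(D) atsutsbafebafa is wrong: it has the affixes in the wrong order.
(B) utszobafebafa is wrong: it uses affirmative instead of negative for polarity.

A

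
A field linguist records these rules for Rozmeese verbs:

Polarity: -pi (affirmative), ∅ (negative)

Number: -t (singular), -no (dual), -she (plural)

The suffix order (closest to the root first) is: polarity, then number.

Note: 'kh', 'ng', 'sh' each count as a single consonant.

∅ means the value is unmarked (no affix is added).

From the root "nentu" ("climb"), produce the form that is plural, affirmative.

nentupishe

Attach polarity affirmative -pi → nentupi.
Attach number plural -she → nentupishe.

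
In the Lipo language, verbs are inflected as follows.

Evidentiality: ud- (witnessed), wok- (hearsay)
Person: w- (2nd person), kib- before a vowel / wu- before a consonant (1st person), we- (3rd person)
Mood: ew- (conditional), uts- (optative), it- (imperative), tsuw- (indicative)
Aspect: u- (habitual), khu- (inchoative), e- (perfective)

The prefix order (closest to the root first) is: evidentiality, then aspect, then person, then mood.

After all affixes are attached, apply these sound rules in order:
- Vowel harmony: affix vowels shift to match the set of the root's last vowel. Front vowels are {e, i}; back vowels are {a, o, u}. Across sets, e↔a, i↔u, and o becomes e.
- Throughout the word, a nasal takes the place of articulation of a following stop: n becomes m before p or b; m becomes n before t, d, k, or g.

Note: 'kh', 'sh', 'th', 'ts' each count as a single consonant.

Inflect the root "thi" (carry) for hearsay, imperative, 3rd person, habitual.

itweiwekthi

Attach evidentiality hearsay wok- → wokthi.
Attach aspect habitual u- → uwokthi.
Attach person 3rd person we- → weuwokthi.
Attach mood imperative it- → itweuwokthi.
Apply vowel harmony: itweuwokthi → itweiwekthi.
Nasal assimilation: no change.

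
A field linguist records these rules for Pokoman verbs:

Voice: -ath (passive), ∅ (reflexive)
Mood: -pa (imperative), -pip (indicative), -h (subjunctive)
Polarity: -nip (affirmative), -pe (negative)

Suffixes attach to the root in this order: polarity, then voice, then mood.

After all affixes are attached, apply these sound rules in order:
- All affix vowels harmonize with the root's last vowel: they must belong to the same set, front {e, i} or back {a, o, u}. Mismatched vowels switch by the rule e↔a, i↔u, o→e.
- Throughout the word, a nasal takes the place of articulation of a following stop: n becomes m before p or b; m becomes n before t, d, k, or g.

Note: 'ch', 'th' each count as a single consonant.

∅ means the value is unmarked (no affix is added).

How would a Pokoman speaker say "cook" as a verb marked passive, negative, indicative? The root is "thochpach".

thochpachpaathpup

Attach polarity negative -pe → thochpachpe.
Attach voice passive -ath → thochpachpeath.
Attach mood indicative -pip → thochpachpeathpip.
Apply vowel harmony: thochpachpeathpip → thochpachpaathpup.
Nasal assimilation: no change.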